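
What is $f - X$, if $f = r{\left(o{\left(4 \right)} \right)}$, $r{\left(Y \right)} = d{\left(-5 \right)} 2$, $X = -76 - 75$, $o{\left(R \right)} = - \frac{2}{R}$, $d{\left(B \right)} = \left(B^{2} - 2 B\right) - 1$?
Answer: $219$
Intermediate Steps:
$d{\left(B \right)} = -1 + B^{2} - 2 B$
$X = -151$
$r{\left(Y \right)} = 68$ ($r{\left(Y \right)} = \left(-1 + \left(-5\right)^{2} - -10\right) 2 = \left(-1 + 25 + 10\right) 2 = 34 \cdot 2 = 68$)
$f = 68$
$f - X = 68 - -151 = 68 + 151 = 219$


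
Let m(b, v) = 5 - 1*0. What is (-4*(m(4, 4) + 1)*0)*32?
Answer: 0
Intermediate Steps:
m(b, v) = 5 (m(b, v) = 5 + 0 = 5)
(-4*(m(4, 4) + 1)*0)*32 = (-4*(5 + 1)*0)*32 = (-4*6*0)*32 = -24*0*32 = 0*32 = 0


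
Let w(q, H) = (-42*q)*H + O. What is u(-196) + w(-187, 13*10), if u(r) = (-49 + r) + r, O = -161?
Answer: 1020418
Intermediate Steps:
w(q, H) = -161 - 42*H*q (w(q, H) = (-42*q)*H - 161 = -42*H*q - 161 = -161 - 42*H*q)
u(r) = -49 + 2*r
u(-196) + w(-187, 13*10) = (-49 + 2*(-196)) + (-161 - 42*13*10*(-187)) = (-49 - 392) + (-161 - 42*130*(-187)) = -441 + (-161 + 1021020) = -441 + 1020859 = 1020418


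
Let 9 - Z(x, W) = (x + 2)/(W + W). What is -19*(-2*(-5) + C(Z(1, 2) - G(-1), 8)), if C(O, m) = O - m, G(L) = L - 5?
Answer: -1235/4 ≈ -308.75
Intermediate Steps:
Z(x, W) = 9 - (2 + x)/(2*W) (Z(x, W) = 9 - (x + 2)/(W + W) = 9 - (2 + x)/(2*W))
G(L) = -5 + L
-19*(-2*(-5) + C(Z(1, 2) - G(-1), 8)) = -19*(-2*(-5) + (((1/2)*(-2 - 1*1 + 18*2)/2 - (-5 - 1)) - 1*8)) = -19*(10 + (((1/2)*(1/2)*(-2 - 1 + 36) - 1*(-6)) - 8)) = -19*(10 + (((1/2)*(1/2)*33 + 6) - 8)) = -19*(10 + ((33/4 + 6) - 8)) = -19*(10 + (57/4 - 8)) = -19*(10 + 25/4) = -19*65/4 = -1235/4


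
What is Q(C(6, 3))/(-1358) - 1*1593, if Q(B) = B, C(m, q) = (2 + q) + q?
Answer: -1081651/679 ≈ -1593.0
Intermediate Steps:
C(m, q) = 2 + 2*q
Q(C(6, 3))/(-1358) - 1*1593 = (2 + 2*3)/(-1358) - 1*1593 = (2 + 6)*(-1/1358) - 1593 = 8*(-1/1358) - 1593 = -4/679 - 1593 = -1081651/679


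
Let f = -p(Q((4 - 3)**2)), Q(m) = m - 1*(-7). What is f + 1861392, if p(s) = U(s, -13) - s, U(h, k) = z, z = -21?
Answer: 1861421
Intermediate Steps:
U(h, k) = -21
Q(m) = 7 + m (Q(m) = m + 7 = 7 + m)
p(s) = -21 - s
f = 29 (f = -(-21 - (7 + (4 - 3)**2)) = -(-21 - (7 + 1**2)) = -(-21 - (7 + 1)) = -(-21 - 1*8) = -(-21 - 8) = -1*(-29) = 29)
f + 1861392 = 29 + 1861392 = 1861421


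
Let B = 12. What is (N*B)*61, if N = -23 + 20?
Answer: -2196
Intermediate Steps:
N = -3
(N*B)*61 = -3*12*61 = -36*61 = -2196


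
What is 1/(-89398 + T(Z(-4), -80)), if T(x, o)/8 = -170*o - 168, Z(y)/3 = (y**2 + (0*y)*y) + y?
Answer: 1/18058 ≈ 5.5377e-5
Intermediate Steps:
Z(y) = 3*y + 3*y**2 (Z(y) = 3*((y**2 + (0*y)*y) + y) = 3*((y**2 + 0*y) + y) = 3*((y**2 + 0) + y) = 3*(y**2 + y) = 3*(y + y**2) = 3*y + 3*y**2)
T(x, o) = -1344 - 1360*o (T(x, o) = 8*(-170*o - 168) = 8*(-168 - 170*o) = -1344 - 1360*o)
1/(-89398 + T(Z(-4), -80)) = 1/(-89398 + (-1344 - 1360*(-80))) = 1/(-89398 + (-1344 + 108800)) = 1/(-89398 + 107456) = 1/18058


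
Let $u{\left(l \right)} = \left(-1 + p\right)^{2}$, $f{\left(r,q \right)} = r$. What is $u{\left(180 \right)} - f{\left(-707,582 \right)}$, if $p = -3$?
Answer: $723$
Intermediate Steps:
$u{\left(l \right)} = 16$ ($u{\left(l \right)} = \left(-1 - 3\right)^{2} = \left(-4\right)^{2} = 16$)
$u{\left(180 \right)} - f{\left(-707,582 \right)} = 16 - -707 = 16 + 707 = 723$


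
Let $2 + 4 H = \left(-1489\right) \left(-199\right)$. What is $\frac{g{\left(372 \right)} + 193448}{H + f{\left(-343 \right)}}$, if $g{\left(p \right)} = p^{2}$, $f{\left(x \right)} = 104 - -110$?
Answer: $\frac{1327328}{297165} \approx 4.4666$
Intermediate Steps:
$f{\left(x \right)} = 214$ ($f{\left(x \right)} = 104 + 110 = 214$)
$H = \frac{296309}{4}$ ($H = - \frac{1}{2} + \frac{\left(-1489\right) \left(-199\right)}{4} = - \frac{1}{2} + \frac{1}{4} \cdot 296311 = - \frac{1}{2} + \frac{296311}{4} = \frac{296309}{4} \approx 74077.0$)
$\frac{g{\left(372 \right)} + 193448}{H + f{\left(-343 \right)}} = \frac{372^{2} + 193448}{\frac{296309}{4} + 214} = \frac{138384 + 193448}{\frac{297165}{4}} = 331832 \cdot \frac{4}{297165} = \frac{1327328}{297165}$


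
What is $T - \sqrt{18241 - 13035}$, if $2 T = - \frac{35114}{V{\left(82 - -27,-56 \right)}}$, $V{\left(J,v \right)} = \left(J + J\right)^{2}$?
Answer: $- \frac{17557}{47524} - \sqrt{5206} \approx -72.522$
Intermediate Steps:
$V{\left(J,v \right)} = 4 J^{2}$ ($V{\left(J,v \right)} = \left(2 J\right)^{2} = 4 J^{2}$)
$T = - \frac{17557}{47524}$ ($T = \frac{\left(-35114\right) \frac{1}{4 \left(82 - -27\right)^{2}}}{2} = \frac{\left(-35114\right) \frac{1}{4 \left(82 + 27\right)^{2}}}{2} = \frac{\left(-35114\right) \frac{1}{4 \cdot 109^{2}}}{2} = \frac{\left(-35114\right) \frac{1}{4 \cdot 11881}}{2} = \frac{\left(-35114\right) \frac{1}{47524}}{2} = \frac{1}{2} \left(- \frac{17557}{23762}\right) = - \frac{17557}{47524} \approx -0.36943$)
$T - \sqrt{18241 - 13035} = - \frac{17557}{47524} - \sqrt{18241 - 13035} = - \frac{17557}{47524} - \sqrt{5206}$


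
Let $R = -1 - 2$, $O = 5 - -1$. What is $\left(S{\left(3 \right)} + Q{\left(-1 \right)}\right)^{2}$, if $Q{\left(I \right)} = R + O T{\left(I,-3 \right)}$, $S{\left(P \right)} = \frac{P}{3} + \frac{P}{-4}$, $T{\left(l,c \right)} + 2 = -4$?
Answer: $\frac{24025}{16} \approx 1501.6$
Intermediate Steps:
$T{\left(l,c \right)} = -6$ ($T{\left(l,c \right)} = -2 - 4 = -6$)
$O = 6$ ($O = 5 + 1 = 6$)
$R = -3$
$S{\left(P \right)} = \frac{P}{12}$ ($S{\left(P \right)} = P \frac{1}{3} + P \left(- \frac{1}{4}\right) = \frac{P}{3} - \frac{P}{4} = \frac{P}{12}$)
$Q{\left(I \right)} = -39$ ($Q{\left(I \right)} = -3 + 6 \left(-6\right) = -3 - 36 = -39$)
$\left(S{\left(3 \right)} + Q{\left(-1 \right)}\right)^{2} = \left(\frac{1}{12} \cdot 3 - 39\right)^{2} = \left(\frac{1}{4} - 39\right)^{2} = \left(- \frac{155}{4}\right)^{2} = \frac{24025}{16}$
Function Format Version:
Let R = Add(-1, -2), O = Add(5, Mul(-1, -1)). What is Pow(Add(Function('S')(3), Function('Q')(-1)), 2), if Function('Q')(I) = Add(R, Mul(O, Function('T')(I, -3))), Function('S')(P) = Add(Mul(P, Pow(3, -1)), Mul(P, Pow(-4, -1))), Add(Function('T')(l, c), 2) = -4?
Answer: Rational(24025, 16) ≈ 1501.6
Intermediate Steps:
Function('T')(l, c) = -6 (Function('T')(l, c) = Add(-2, -4) = -6)
O = 6 (O = Add(5, 1) = 6)
R = -3
Function('S')(P) = Mul(Rational(1, 12), P) (Function('S')(P) = Add(Mul(P, Rational(1, 3)), Mul(P, Rational(-1, 4))) = Add(Mul(Rational(1, 3), P), Mul(Rational(-1, 4), P)) = Mul(Rational(1, 12), P))
Function('Q')(I) = -39 (Function('Q')(I) = Add(-3, Mul(6, -6)) = Add(-3, -36) = -39)
Pow(Add(Function('S')(3), Function('Q')(-1)), 2) = Pow(Add(Mul(Rational(1, 12), 3), -39), 2) = Pow(Add(Rational(1, 4), -39), 2) = Pow(Rational(-155, 4), 2) = Rational(24025, 16)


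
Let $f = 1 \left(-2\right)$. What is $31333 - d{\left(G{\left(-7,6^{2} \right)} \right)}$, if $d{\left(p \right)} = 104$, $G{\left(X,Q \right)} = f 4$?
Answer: $31229$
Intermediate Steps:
$f = -2$
$G{\left(X,Q \right)} = -8$ ($G{\left(X,Q \right)} = \left(-2\right) 4 = -8$)
$31333 - d{\left(G{\left(-7,6^{2} \right)} \right)} = 31333 - 104 = 31229$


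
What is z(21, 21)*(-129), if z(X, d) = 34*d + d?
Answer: -94815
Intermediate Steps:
z(X, d) = 35*d
z(21, 21)*(-129) = (35*21)*(-129) = 735*(-129) = -94815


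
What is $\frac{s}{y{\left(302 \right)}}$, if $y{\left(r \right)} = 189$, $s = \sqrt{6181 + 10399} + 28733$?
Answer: $\frac{28733}{189} + \frac{2 \sqrt{4145}}{189} \approx 152.71$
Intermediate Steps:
$s = 28733 + 2 \sqrt{4145}$ ($s = \sqrt{16580} + 28733 = 2 \sqrt{4145} + 28733 = 28733 + 2 \sqrt{4145} \approx 28862.0$)
$\frac{s}{y{\left(302 \right)}} = \frac{28733 + 2 \sqrt{4145}}{189} = \left(28733 + 2 \sqrt{4145}\right) \frac{1}{189} = \frac{28733}{189} + \frac{2 \sqrt{4145}}{189}$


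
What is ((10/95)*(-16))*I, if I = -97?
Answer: 3104/19 ≈ 163.37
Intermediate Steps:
((10/95)*(-16))*I = ((10/95)*(-16))*(-97) = ((10*(1/95))*(-16))*(-97) = ((2/19)*(-16))*(-97) = -32/19*(-97) = 3104/19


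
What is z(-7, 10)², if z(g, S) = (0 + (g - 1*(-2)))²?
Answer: 625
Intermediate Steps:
z(g, S) = (2 + g)² (z(g, S) = (0 + (g + 2))² = (0 + (2 + g))² = (2 + g)²)
z(-7, 10)² = ((2 - 7)²)² = ((-5)²)² = 25² = 625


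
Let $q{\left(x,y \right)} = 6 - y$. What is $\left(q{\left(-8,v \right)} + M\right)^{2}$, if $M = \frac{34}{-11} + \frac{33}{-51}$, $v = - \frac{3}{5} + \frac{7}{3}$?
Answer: $\frac{2199289}{7868025} \approx 0.27952$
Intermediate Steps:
$v = \frac{26}{15}$ ($v = \left(-3\right) \frac{1}{5} + 7 \cdot \frac{1}{3} = - \frac{3}{5} + \frac{7}{3} = \frac{26}{15} \approx 1.7333$)
$M = - \frac{699}{187}$ ($M = 34 \left(- \frac{1}{11}\right) + 33 \left(- \frac{1}{51}\right) = - \frac{34}{11} - \frac{11}{17} = - \frac{699}{187} \approx -3.738$)
$\left(q{\left(-8,v \right)} + M\right)^{2} = \left(\left(6 - \frac{26}{15}\right) - \frac{699}{187}\right)^{2} = \left(\frac{64}{15} - \frac{699}{187}\right)^{2} = \left(\frac{1483}{2805}\right)^{2} = \frac{2199289}{7868025}$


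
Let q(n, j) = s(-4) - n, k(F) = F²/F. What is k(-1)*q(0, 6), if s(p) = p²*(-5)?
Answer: 80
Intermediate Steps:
s(p) = -5*p²
k(F) = F
q(n, j) = -80 - n (q(n, j) = -5*(-4)² - n = -5*16 - n = -80 - n)
k(-1)*q(0, 6) = -(-80 - 1*0) = -(-80 + 0) = -1*(-80) = 80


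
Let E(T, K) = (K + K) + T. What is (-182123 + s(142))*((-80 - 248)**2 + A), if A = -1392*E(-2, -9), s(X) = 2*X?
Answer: -24625364736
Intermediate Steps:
E(T, K) = T + 2*K (E(T, K) = 2*K + T = T + 2*K)
A = 27840 (A = -1392*(-2 + 2*(-9)) = -1392*(-2 - 18) = -1392*(-20) = 27840)
(-182123 + s(142))*((-80 - 248)**2 + A) = (-182123 + 2*142)*((-80 - 248)**2 + 27840) = (-182123 + 284)*((-328)**2 + 27840) = -181839*(107584 + 27840) = -181839*135424 = -24625364736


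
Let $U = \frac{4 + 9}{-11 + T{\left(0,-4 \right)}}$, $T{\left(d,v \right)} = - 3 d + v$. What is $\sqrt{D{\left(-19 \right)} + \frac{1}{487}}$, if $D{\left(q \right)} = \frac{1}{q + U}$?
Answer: $\frac{7 i \sqrt{20753018}}{145126} \approx 0.21973 i$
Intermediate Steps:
$T{\left(d,v \right)} = v - 3 d$
$U = - \frac{13}{15}$ ($U = \frac{4 + 9}{-11 - 4} = \frac{13}{-11 + \left(-4 + 0\right)} = \frac{13}{-11 - 4} = \frac{13}{-15} = 13 \left(- \frac{1}{15}\right) = - \frac{13}{15} \approx -0.86667$)
$D{\left(q \right)} = \frac{1}{- \frac{13}{15} + q}$ ($D{\left(q \right)} = \frac{1}{q - \frac{13}{15}} = \frac{1}{- \frac{13}{15} + q}$)
$\sqrt{D{\left(-19 \right)} + \frac{1}{487}} = \sqrt{\frac{15}{-13 + 15 \left(-19\right)} + \frac{1}{487}} = \sqrt{\frac{15}{-13 - 285} + \frac{1}{487}} = \sqrt{\frac{15}{-298} + \frac{1}{487}} = \sqrt{15 \left(- \frac{1}{298}\right) + \frac{1}{487}} = \sqrt{- \frac{15}{298} + \frac{1}{487}} = \sqrt{- \frac{7007}{145126}} = \frac{7 i \sqrt{20753018}}{145126}$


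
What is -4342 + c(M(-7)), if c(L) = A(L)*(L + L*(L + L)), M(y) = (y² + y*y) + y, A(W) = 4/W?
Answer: -3610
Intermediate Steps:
M(y) = y + 2*y² (M(y) = (y² + y²) + y = 2*y² + y = y + 2*y²)
c(L) = 4*(L + 2*L²)/L (c(L) = (4/L)*(L + L*(L + L)) = (4/L)*(L + L*(2*L)) = (4/L)*(L + 2*L²) = 4*(L + 2*L²)/L)
-4342 + c(M(-7)) = -4342 + (4 + 8*(-7*(1 + 2*(-7)))) = -4342 + (4 + 8*(-7*(1 - 14))) = -4342 + (4 + 8*(-7*(-13))) = -4342 + (4 + 8*91) = -4342 + (4 + 728) = -4342 + 732 = -3610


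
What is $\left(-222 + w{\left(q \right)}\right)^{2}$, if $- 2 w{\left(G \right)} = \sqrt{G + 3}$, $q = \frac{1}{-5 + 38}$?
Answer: $\frac{1626397}{33} + \frac{740 \sqrt{33}}{11} \approx 49671.0$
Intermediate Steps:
$q = \frac{1}{33} \approx 0.030303$
$w{\left(G \right)} = - \frac{\sqrt{3 + G}}{2}$ ($w{\left(G \right)} = - \frac{\sqrt{G + 3}}{2} = - \frac{\sqrt{3 + G}}{2}$)
$\left(-222 + w{\left(q \right)}\right)^{2} = \left(-222 - \frac{\sqrt{3 + \frac{1}{33}}}{2}\right)^{2} = \left(-222 - \frac{\sqrt{\frac{100}{33}}}{2}\right)^{2} = \left(-222 - \frac{\frac{10}{33} \sqrt{33}}{2}\right)^{2} = \left(-222 - \frac{5 \sqrt{33}}{33}\right)^{2}$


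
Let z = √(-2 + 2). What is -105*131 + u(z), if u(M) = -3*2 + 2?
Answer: -13759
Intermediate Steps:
z = 0 (z = √0 = 0)
u(M) = -4 (u(M) = -6 + 2 = -4)
-105*131 + u(z) = -105*131 - 4 = -13755 - 4 = -13759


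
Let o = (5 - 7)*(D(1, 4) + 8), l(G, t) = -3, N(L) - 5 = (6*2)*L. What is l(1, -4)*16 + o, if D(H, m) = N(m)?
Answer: -170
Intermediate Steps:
N(L) = 5 + 12*L (N(L) = 5 + (6*2)*L = 5 + 12*L)
D(H, m) = 5 + 12*m
o = -122 (o = (5 - 7)*((5 + 12*4) + 8) = -2*((5 + 48) + 8) = -2*(53 + 8) = -2*61 = -122)
l(1, -4)*16 + o = -3*16 - 122 = -48 - 122 = -170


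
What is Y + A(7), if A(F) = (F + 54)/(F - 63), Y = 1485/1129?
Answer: 14291/63224 ≈ 0.22604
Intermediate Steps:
Y = 1485/1129 (Y = 1485*(1/1129) = 1485/1129 ≈ 1.3153)
A(F) = (54 + F)/(-63 + F)
Y + A(7) = 1485/1129 + (54 + 7)/(-63 + 7) = 1485/1129 + 61/(-56) = 1485/1129 - 1/56*61 = 1485/1129 - 61/56 = 14291/63224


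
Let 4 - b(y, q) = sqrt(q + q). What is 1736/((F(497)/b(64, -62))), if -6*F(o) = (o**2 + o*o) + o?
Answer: -5952/70645 + 2976*I*sqrt(31)/70645 ≈ -0.084252 + 0.23455*I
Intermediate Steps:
F(o) = -o**2/3 - o/6 (F(o) = -((o**2 + o*o) + o)/6 = -((o**2 + o**2) + o)/6 = -(2*o**2 + o)/6 = -(o + 2*o**2)/6 = -o**2/3 - o/6)
b(y, q) = 4 - sqrt(2)*sqrt(q) (b(y, q) = 4 - sqrt(q + q) = 4 - sqrt(2*q) = 4 - sqrt(2)*sqrt(q))
1736/((F(497)/b(64, -62))) = 1736/(((-1/6*497*(1 + 2*497))/(4 - sqrt(2)*sqrt(-62)))) = 1736/(((-1/6*497*(1 + 994))/(4 - sqrt(2)*I*sqrt(62)))) = 1736/(((-1/6*497*995)/(4 - 2*I*sqrt(31)))) = 1736/((-494515/(6*(4 - 2*I*sqrt(31))))) = 1736*(-24/494515 + 12*I*sqrt(31)/494515) = -5952/70645 + 2976*I*sqrt(31)/70645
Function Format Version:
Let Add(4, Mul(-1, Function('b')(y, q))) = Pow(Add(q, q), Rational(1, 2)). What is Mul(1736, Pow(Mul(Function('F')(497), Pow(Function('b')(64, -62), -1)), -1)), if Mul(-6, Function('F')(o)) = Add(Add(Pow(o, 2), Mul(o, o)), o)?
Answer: Add(Rational(-5952, 70645), Mul(Rational(2976, 70645), I, Pow(31, Rational(1, 2)))) ≈ Add(-0.084252, Mul(0.23455, I))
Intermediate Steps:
Function('F')(o) = Add(Mul(Rational(-1, 3), Pow(o, 2)), Mul(Rational(-1, 6), o)) (Function('F')(o) = Mul(Rational(-1, 6), Add(Add(Pow(o, 2), Mul(o, o)), o)) = Mul(Rational(-1, 6), Add(Add(Pow(o, 2), Pow(o, 2)), o)) = Mul(Rational(-1, 6), Add(Mul(2, Pow(o, 2)), o)) = Mul(Rational(-1, 6), Add(o, Mul(2, Pow(o, 2)))) = Add(Mul(Rational(-1, 3), Pow(o, 2)), Mul(Rational(-1, 6), o)))
Function('b')(y, q) = Add(4, Mul(-1, Pow(2, Rational(1, 2)), Pow(q, Rational(1, 2)))) (Function('b')(y, q) = Add(4, Mul(-1, Pow(Add(q, q), Rational(1, 2)))) = Add(4, Mul(-1, Pow(Mul(2, q), Rational(1, 2)))) = Add(4, Mul(-1, Mul(Pow(2, Rational(1, 2)), Pow(q, Rational(1, 2))))) = Add(4, Mul(-1, Pow(2, Rational(1, 2)), Pow(q, Rational(1, 2)))))
Mul(1736, Pow(Mul(Function('F')(497), Pow(Function('b')(64, -62), -1)), -1)) = Mul(1736, Pow(Mul(Mul(Rational(-1, 6), 497, Add(1, Mul(2, 497))), Pow(Add(4, Mul(-1, Pow(2, Rational(1, 2)), Pow(-62, Rational(1, 2)))), -1)), -1)) = Mul(1736, Pow(Mul(Mul(Rational(-1, 6), 497, Add(1, 994)), Pow(Add(4, Mul(-1, Pow(2, Rational(1, 2)), Mul(I, Pow(62, Rational(1, 2))))), -1)), -1)) = Mul(1736, Pow(Mul(Mul(Rational(-1, 6), 497, 995), Pow(Add(4, Mul(-2, I, Pow(31, Rational(1, 2)))), -1)), -1)) = Mul(1736, Pow(Mul(Rational(-494515, 6), Pow(Add(4, Mul(-2, I, Pow(31, Rational(1, 2)))), -1)), -1)) = Mul(1736, Add(Rational(-24, 494515), Mul(Rational(12, 494515), I, Pow(31, Rational(1, 2))))) = Add(Rational(-5952, 70645), Mul(Rational(2976, 70645), I, Pow(31, Rational(1, 2))))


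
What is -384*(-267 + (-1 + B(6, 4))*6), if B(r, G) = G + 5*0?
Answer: 95616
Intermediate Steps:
B(r, G) = G (B(r, G) = G + 0 = G)
-384*(-267 + (-1 + B(6, 4))*6) = -384*(-267 + (-1 + 4)*6) = -384*(-267 + 3*6) = -384*(-267 + 18) = -384*(-249) = 95616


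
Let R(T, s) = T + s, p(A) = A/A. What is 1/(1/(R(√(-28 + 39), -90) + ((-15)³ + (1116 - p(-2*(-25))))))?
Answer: -2350 + √11 ≈ -2346.7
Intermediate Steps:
p(A) = 1
1/(1/(R(√(-28 + 39), -90) + ((-15)³ + (1116 - p(-2*(-25)))))) = 1/(1/((√(-28 + 39) - 90) + ((-15)³ + (1116 - 1*1)))) = 1/(1/((√11 - 90) + (-3375 + (1116 - 1)))) = 1/(1/((-90 + √11) + (-3375 + 1115))) = 1/(1/((-90 + √11) - 2260)) = 1/(1/(-2350 + √11)) = -2350 + √11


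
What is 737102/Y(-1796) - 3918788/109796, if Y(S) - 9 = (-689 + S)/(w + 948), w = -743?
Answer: -414833312967/1756736 ≈ -2.3614e+5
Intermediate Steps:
Y(S) = 1156/205 + S/205 (Y(S) = 9 + (-689 + S)/(-743 + 948) = 9 + (-689 + S)/205 = 9 + (-689 + S)*(1/205) = 9 + (-689/205 + S/205) = 1156/205 + S/205)
737102/Y(-1796) - 3918788/109796 = 737102/(1156/205 + (1/205)*(-1796)) - 3918788/109796 = 737102/(1156/205 - 1796/205) - 3918788*1/109796 = 737102/(-128/41) - 979697/27449 = 737102*(-41/128) - 979697/27449 = -15110591/64 - 979697/27449 = -414833312967/1756736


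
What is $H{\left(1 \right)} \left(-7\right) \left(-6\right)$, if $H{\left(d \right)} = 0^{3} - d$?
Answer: $-42$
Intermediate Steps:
$H{\left(d \right)} = - d$ ($H{\left(d \right)} = 0 - d = - d$)
$H{\left(1 \right)} \left(-7\right) \left(-6\right) = \left(-1\right) 1 \left(-7\right) \left(-6\right) = \left(-1\right) \left(-7\right) \left(-6\right) = 7 \left(-6\right) = -42$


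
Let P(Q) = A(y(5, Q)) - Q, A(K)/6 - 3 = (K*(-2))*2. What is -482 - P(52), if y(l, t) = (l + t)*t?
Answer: 70688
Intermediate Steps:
y(l, t) = t*(l + t)
A(K) = 18 - 24*K (A(K) = 18 + 6*((K*(-2))*2) = 18 + 6*(-2*K*2) = 18 + 6*(-4*K) = 18 - 24*K)
P(Q) = 18 - Q - 24*Q*(5 + Q) (P(Q) = (18 - 24*Q*(5 + Q)) - Q = 18 - Q - 24*Q*(5 + Q))
-482 - P(52) = -482 - (18 - 1*52 - 24*52*(5 + 52)) = -482 - (18 - 52 - 24*52*57) = -482 - (18 - 52 - 71136) = -482 - 1*(-71170) = -482 + 71170 = 70688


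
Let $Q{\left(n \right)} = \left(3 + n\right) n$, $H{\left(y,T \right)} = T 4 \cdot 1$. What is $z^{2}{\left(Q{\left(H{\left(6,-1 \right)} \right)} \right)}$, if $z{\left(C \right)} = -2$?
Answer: $4$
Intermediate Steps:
$H{\left(y,T \right)} = 4 T$ ($H{\left(y,T \right)} = 4 T 1 = 4 T$)
$Q{\left(n \right)} = n \left(3 + n\right)$
$z^{2}{\left(Q{\left(H{\left(6,-1 \right)} \right)} \right)} = \left(-2\right)^{2} = 4$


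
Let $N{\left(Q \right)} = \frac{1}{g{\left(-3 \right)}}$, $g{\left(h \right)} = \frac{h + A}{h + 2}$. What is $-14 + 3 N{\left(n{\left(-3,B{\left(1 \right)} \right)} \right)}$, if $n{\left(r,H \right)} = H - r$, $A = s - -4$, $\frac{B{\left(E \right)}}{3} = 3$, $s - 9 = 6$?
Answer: $- \frac{227}{16} \approx -14.188$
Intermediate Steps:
$s = 15$ ($s = 9 + 6 = 15$)
$B{\left(E \right)} = 9$ ($B{\left(E \right)} = 3 \cdot 3 = 9$)
$A = 19$ ($A = 15 - -4 = 15 + 4 = 19$)
$g{\left(h \right)} = \frac{19 + h}{2 + h}$ ($g{\left(h \right)} = \frac{h + 19}{h + 2} = \frac{19 + h}{2 + h}$)
$N{\left(Q \right)} = - \frac{1}{16}$ ($N{\left(Q \right)} = \frac{1}{\frac{1}{2 - 3} \left(19 - 3\right)} = \frac{1}{\frac{1}{-1} \cdot 16} = \frac{1}{\left(-1\right) 16} = \frac{1}{-16} = - \frac{1}{16}$)
$-14 + 3 N{\left(n{\left(-3,B{\left(1 \right)} \right)} \right)} = -14 + 3 \left(- \frac{1}{16}\right) = -14 - \frac{3}{16} = - \frac{227}{16}$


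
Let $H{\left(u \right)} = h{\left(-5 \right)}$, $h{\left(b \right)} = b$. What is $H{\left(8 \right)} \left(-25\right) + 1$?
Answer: $126$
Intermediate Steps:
$H{\left(u \right)} = -5$
$H{\left(8 \right)} \left(-25\right) + 1 = \left(-5\right) \left(-25\right) + 1 = 125 + 1 = 126$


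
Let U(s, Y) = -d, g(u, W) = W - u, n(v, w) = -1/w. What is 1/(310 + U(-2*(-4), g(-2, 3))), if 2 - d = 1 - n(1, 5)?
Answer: 5/1546 ≈ 0.0032342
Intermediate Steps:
d = ⅘ (d = 2 - (1 - (-1)/5) = 2 - (1 - 1*(-⅕)) = 2 - (1 + ⅕) = 2 - 1*6/5 = 2 - 6/5 = ⅘ ≈ 0.80000)
U(s, Y) = -⅘ (U(s, Y) = -1*⅘ = -⅘)
1/(310 + U(-2*(-4), g(-2, 3))) = 1/(310 - ⅘) = 1/(1546/5) = 5/1546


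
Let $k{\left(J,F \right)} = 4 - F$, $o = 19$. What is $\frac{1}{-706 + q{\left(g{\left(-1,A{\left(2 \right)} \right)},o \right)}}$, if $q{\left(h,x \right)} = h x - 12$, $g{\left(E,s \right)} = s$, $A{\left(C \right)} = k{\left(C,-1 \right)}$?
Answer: $- \frac{1}{623} \approx -0.0016051$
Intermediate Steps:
$A{\left(C \right)} = 5$ ($A{\left(C \right)} = 4 - -1 = 4 + 1 = 5$)
$q{\left(h,x \right)} = -12 + h x$
$\frac{1}{-706 + q{\left(g{\left(-1,A{\left(2 \right)} \right)},o \right)}} = \frac{1}{-706 + \left(-12 + 5 \cdot 19\right)} = \frac{1}{-706 + \left(-12 + 95\right)} = \frac{1}{-706 + 83} = \frac{1}{-623} = - \frac{1}{623}$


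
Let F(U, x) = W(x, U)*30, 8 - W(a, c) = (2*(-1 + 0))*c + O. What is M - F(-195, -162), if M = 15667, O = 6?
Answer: 27307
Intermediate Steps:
W(a, c) = 2 + 2*c (W(a, c) = 8 - ((2*(-1 + 0))*c + 6) = 8 - ((2*(-1))*c + 6) = 8 - (-2*c + 6) = 8 - (6 - 2*c) = 8 + (-6 + 2*c) = 2 + 2*c)
F(U, x) = 60 + 60*U (F(U, x) = (2 + 2*U)*30 = 60 + 60*U)
M - F(-195, -162) = 15667 - (60 + 60*(-195)) = 15667 - (60 - 11700) = 15667 - 1*(-11640) = 15667 + 11640 = 27307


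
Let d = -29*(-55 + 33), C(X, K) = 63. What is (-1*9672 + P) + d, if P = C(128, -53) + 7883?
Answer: -1088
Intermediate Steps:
d = 638 (d = -29*(-22) = 638)
P = 7946 (P = 63 + 7883 = 7946)
(-1*9672 + P) + d = (-1*9672 + 7946) + 638 = (-9672 + 7946) + 638 = -1726 + 638 = -1088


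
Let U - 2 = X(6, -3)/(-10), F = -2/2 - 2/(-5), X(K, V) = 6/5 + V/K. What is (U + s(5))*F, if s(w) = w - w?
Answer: -579/500 ≈ -1.1580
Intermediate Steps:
X(K, V) = 6/5 + V/K (X(K, V) = 6*(⅕) + V/K = 6/5 + V/K)
F = -⅗ (F = -2*½ - 2*(-⅕) = -1 + ⅖ = -⅗ ≈ -0.60000)
s(w) = 0
U = 193/100 (U = 2 + (6/5 - 3/6)/(-10) = 2 + (6/5 - 3*⅙)*(-⅒) = 2 + (6/5 - ½)*(-⅒) = 2 + (7/10)*(-⅒) = 2 - 7/100 = 193/100 ≈ 1.9300)
(U + s(5))*F = (193/100 + 0)*(-⅗) = (193/100)*(-⅗) = -579/500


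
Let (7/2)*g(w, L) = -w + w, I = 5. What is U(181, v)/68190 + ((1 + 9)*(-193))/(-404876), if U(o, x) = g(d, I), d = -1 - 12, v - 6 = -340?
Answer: 965/202438 ≈ 0.0047669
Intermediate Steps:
v = -334 (v = 6 - 340 = -334)
d = -13
g(w, L) = 0 (g(w, L) = 2*(-w + w)/7 = (2/7)*0 = 0)
U(o, x) = 0
U(181, v)/68190 + ((1 + 9)*(-193))/(-404876) = 0/68190 + ((1 + 9)*(-193))/(-404876) = 0*(1/68190) + (10*(-193))*(-1/404876) = 0 - 1930*(-1/404876) = 0 + 965/202438 = 965/202438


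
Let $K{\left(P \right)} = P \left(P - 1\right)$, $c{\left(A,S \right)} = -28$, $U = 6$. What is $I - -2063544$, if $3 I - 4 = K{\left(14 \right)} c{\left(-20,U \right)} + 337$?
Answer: $2061959$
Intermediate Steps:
$K{\left(P \right)} = P \left(-1 + P\right)$
$I = -1585$ ($I = \frac{4}{3} + \frac{14 \left(-1 + 14\right) \left(-28\right) + 337}{3} = \frac{4}{3} + \frac{14 \cdot 13 \left(-28\right) + 337}{3} = \frac{4}{3} + \frac{182 \left(-28\right) + 337}{3} = \frac{4}{3} + \frac{-5096 + 337}{3} = \frac{4}{3} + \frac{1}{3} \left(-4759\right) = \frac{4}{3} - \frac{4759}{3} = -1585$)
$I - -2063544 = -1585 - -2063544 = -1585 + 2063544 = 2061959$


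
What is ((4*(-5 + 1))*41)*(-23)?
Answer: 15088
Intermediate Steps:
((4*(-5 + 1))*41)*(-23) = ((4*(-4))*41)*(-23) = -16*41*(-23) = -656*(-23) = 15088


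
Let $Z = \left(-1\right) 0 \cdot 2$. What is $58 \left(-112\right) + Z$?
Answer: $-6496$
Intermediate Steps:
$Z = 0$ ($Z = 0 \cdot 2 = 0$)
$58 \left(-112\right) + Z = 58 \left(-112\right) + 0 = -6496 + 0 = -6496$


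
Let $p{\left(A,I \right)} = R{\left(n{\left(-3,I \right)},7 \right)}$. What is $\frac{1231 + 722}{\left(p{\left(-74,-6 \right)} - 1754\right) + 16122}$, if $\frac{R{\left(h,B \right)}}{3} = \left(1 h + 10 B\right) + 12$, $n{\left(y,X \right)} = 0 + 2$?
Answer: $\frac{1953}{14620} \approx 0.13358$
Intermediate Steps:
$n{\left(y,X \right)} = 2$
$R{\left(h,B \right)} = 36 + 3 h + 30 B$ ($R{\left(h,B \right)} = 3 \left(\left(1 h + 10 B\right) + 12\right) = 3 \left(\left(h + 10 B\right) + 12\right) = 3 \left(12 + h + 10 B\right) = 36 + 3 h + 30 B$)
$p{\left(A,I \right)} = 252$ ($p{\left(A,I \right)} = 36 + 3 \cdot 2 + 30 \cdot 7 = 36 + 6 + 210 = 252$)
$\frac{1231 + 722}{\left(p{\left(-74,-6 \right)} - 1754\right) + 16122} = \frac{1231 + 722}{\left(252 - 1754\right) + 16122} = \frac{1953}{-1502 + 16122} = \frac{1953}{14620}$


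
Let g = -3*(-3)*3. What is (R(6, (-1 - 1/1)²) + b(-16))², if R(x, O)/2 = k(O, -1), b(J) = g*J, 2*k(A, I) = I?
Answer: 187489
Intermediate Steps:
k(A, I) = I/2
g = 27 (g = 9*3 = 27)
b(J) = 27*J
R(x, O) = -1 (R(x, O) = 2*((½)*(-1)) = 2*(-½) = -1)
(R(6, (-1 - 1/1)²) + b(-16))² = (-1 + 27*(-16))² = (-1 - 432)² = (-433)² = 187489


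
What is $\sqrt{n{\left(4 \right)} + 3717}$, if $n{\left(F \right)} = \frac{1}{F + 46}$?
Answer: $\frac{\sqrt{371702}}{10} \approx 60.967$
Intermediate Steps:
$n{\left(F \right)} = \frac{1}{46 + F}$
$\sqrt{n{\left(4 \right)} + 3717} = \sqrt{\frac{1}{46 + 4} + 3717} = \sqrt{\frac{1}{50} + 3717} = \sqrt{\frac{185851}{50}} = \frac{\sqrt{371702}}{10}$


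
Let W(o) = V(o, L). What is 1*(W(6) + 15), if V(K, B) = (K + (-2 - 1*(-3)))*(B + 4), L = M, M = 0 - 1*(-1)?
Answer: 50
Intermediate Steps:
M = 1 (M = 0 + 1 = 1)
L = 1
V(K, B) = (1 + K)*(4 + B) (V(K, B) = (K + (-2 + 3))*(4 + B) = (K + 1)*(4 + B) = (1 + K)*(4 + B))
W(o) = 5 + 5*o (W(o) = 4 + 1 + 4*o + 1*o = 4 + 1 + 4*o + o = 5 + 5*o)
1*(W(6) + 15) = 1*((5 + 5*6) + 15) = 1*((5 + 30) + 15) = 1*(35 + 15) = 1*50 = 50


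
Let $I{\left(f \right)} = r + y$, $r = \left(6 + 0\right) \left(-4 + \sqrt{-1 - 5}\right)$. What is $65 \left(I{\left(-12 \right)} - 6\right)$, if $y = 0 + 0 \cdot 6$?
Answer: $-1950 + 390 i \sqrt{6} \approx -1950.0 + 955.3 i$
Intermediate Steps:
$r = -24 + 6 i \sqrt{6}$ ($r = 6 \left(-4 + \sqrt{-6}\right) = 6 \left(-4 + i \sqrt{6}\right) = -24 + 6 i \sqrt{6} \approx -24.0 + 14.697 i$)
$y = 0$ ($y = 0 + 0 = 0$)
$I{\left(f \right)} = -24 + 6 i \sqrt{6}$ ($I{\left(f \right)} = \left(-24 + 6 i \sqrt{6}\right) + 0 = -24 + 6 i \sqrt{6}$)
$65 \left(I{\left(-12 \right)} - 6\right) = 65 \left(\left(-24 + 6 i \sqrt{6}\right) - 6\right) = 65 \left(-30 + 6 i \sqrt{6}\right) = -1950 + 390 i \sqrt{6}$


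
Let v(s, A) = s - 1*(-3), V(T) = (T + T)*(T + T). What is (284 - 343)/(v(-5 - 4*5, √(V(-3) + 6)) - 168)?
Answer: 59/190 ≈ 0.31053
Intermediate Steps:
V(T) = 4*T² (V(T) = (2*T)*(2*T) = 4*T²)
v(s, A) = 3 + s (v(s, A) = s + 3 = 3 + s)
(284 - 343)/(v(-5 - 4*5, √(V(-3) + 6)) - 168) = (284 - 343)/((3 + (-5 - 4*5)) - 168) = -59/((3 + (-5 - 20)) - 168) = -59/((3 - 25) - 168) = -59/(-22 - 168) = -59/(-190) = -59*(-1/190) = 59/190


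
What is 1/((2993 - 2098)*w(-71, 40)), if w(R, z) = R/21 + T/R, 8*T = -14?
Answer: -5964/17915215 ≈ -0.00033290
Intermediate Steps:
T = -7/4 (T = (⅛)*(-14) = -7/4 ≈ -1.7500)
w(R, z) = -7/(4*R) + R/21 (w(R, z) = R/21 - 7/(4*R) = -7/(4*R) + R/21)
1/((2993 - 2098)*w(-71, 40)) = 1/((2993 - 2098)*(-7/4/(-71) + (1/21)*(-71))) = 1/(895*(-7/4*(-1/71) - 71/21)) = 1/(895*(7/284 - 71/21)) = 1/(895*(-20017/5964)) = (1/895)*(-5964/20017) = -5964/17915215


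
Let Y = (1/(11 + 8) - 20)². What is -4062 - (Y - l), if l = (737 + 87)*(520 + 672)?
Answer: 352967065/361 ≈ 9.7775e+5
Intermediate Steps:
l = 982208 (l = 824*1192 = 982208)
Y = 143641/361 (Y = (1/19 - 20)² = (-379/19)² = 143641/361 ≈ 397.90)
-4062 - (Y - l) = -4062 - (143641/361 - 1*982208) = -4062 - (143641/361 - 982208) = -4062 - 1*(-354433447/361) = -4062 + 354433447/361 = 352967065/361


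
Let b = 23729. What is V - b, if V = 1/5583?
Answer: -132479006/5583 ≈ -23729.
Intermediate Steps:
V = 1/5583 ≈ 0.00017912
V - b = 1/5583 - 1*23729 = 1/5583 - 23729 = -132479006/5583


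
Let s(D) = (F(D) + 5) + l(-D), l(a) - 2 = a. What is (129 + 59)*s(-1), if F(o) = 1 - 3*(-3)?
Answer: 3384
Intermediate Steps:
l(a) = 2 + a
F(o) = 10 (F(o) = 1 + 9 = 10)
s(D) = 17 - D (s(D) = (10 + 5) + (2 - D) = 15 + (2 - D) = 17 - D)
(129 + 59)*s(-1) = (129 + 59)*(17 - 1*(-1)) = 188*(17 + 1) = 188*18 = 3384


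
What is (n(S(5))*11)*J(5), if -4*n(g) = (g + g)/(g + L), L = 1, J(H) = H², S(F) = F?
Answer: -1375/12 ≈ -114.58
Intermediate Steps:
n(g) = -g/(2*(1 + g)) (n(g) = -(g + g)/(4*(g + 1)) = -2*g/(4*(1 + g)) = -g/(2*(1 + g)))
(n(S(5))*11)*J(5) = (-1*5/(2 + 2*5)*11)*5² = (-1*5/(2 + 10)*11)*25 = (-1*5/12*11)*25 = (-1*5*1/12*11)*25 = -5/12*11*25 = -55/12*25 = -1375/12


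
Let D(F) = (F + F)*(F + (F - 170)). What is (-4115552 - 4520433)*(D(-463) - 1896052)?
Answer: 7609649998660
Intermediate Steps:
D(F) = 2*F*(-170 + 2*F) (D(F) = (2*F)*(F + (-170 + F)) = (2*F)*(-170 + 2*F) = 2*F*(-170 + 2*F))
(-4115552 - 4520433)*(D(-463) - 1896052) = (-4115552 - 4520433)*(4*(-463)*(-85 - 463) - 1896052) = -8635985*(4*(-463)*(-548) - 1896052) = -8635985*(1014896 - 1896052) = -8635985*(-881156) = 7609649998660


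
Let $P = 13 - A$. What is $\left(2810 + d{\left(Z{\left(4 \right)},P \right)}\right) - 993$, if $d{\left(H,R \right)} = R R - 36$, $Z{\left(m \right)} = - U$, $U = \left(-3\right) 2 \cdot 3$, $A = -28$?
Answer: $3462$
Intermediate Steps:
$P = 41$ ($P = 13 - -28 = 13 + 28 = 41$)
$U = -18$ ($U = \left(-6\right) 3 = -18$)
$Z{\left(m \right)} = 18$ ($Z{\left(m \right)} = \left(-1\right) \left(-18\right) = 18$)
$d{\left(H,R \right)} = -36 + R^{2}$ ($d{\left(H,R \right)} = R^{2} - 36 = -36 + R^{2}$)
$\left(2810 + d{\left(Z{\left(4 \right)},P \right)}\right) - 993 = \left(2810 - \left(36 - 41^{2}\right)\right) - 993 = \left(2810 + \left(-36 + 1681\right)\right) - 993 = \left(2810 + 1645\right) - 993 = 4455 - 993 = 3462$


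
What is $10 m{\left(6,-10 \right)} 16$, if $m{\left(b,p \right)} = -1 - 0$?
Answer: $-160$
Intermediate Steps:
$m{\left(b,p \right)} = -1$ ($m{\left(b,p \right)} = -1 + 0 = -1$)
$10 m{\left(6,-10 \right)} 16 = 10 \left(-1\right) 16 = \left(-10\right) 16 = -160$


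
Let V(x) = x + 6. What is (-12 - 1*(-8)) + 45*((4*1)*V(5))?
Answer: 1976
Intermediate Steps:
V(x) = 6 + x
(-12 - 1*(-8)) + 45*((4*1)*V(5)) = (-12 - 1*(-8)) + 45*((4*1)*(6 + 5)) = (-12 + 8) + 45*(4*11) = -4 + 45*44 = -4 + 1980 = 1976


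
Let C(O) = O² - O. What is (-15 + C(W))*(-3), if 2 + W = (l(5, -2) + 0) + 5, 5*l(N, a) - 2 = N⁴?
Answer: -1225737/25 ≈ -49030.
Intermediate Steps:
l(N, a) = ⅖ + N⁴/5
W = 642/5 (W = -2 + (((⅖ + (⅕)*5⁴) + 0) + 5) = -2 + (((⅖ + (⅕)*625) + 0) + 5) = -2 + (((⅖ + 125) + 0) + 5) = -2 + ((627/5 + 0) + 5) = -2 + (627/5 + 5) = -2 + 652/5 = 642/5 ≈ 128.40)
(-15 + C(W))*(-3) = (-15 + 642*(-1 + 642/5)/5)*(-3) = (-15 + (642/5)*(637/5))*(-3) = (-15 + 408954/25)*(-3) = (408579/25)*(-3) = -1225737/25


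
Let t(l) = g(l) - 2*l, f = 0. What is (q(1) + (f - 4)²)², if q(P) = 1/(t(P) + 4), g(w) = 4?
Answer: 9409/36 ≈ 261.36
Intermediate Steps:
t(l) = 4 - 2*l
q(P) = 1/(8 - 2*P) (q(P) = 1/((4 - 2*P) + 4) = 1/(8 - 2*P))
(q(1) + (f - 4)²)² = (-1/(-8 + 2*1) + (0 - 4)²)² = (-1/(-8 + 2) + (-4)²)² = (-1/(-6) + 16)² = (-1*(-⅙) + 16)² = (⅙ + 16)² = (97/6)² = 9409/36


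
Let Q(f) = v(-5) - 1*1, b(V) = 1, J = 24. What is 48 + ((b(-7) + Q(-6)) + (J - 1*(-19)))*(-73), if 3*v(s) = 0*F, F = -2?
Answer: -3091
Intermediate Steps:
v(s) = 0 (v(s) = (0*(-2))/3 = (1/3)*0 = 0)
Q(f) = -1 (Q(f) = 0 - 1*1 = 0 - 1 = -1)
48 + ((b(-7) + Q(-6)) + (J - 1*(-19)))*(-73) = 48 + ((1 - 1) + (24 - 1*(-19)))*(-73) = 48 + (0 + (24 + 19))*(-73) = 48 + (0 + 43)*(-73) = 48 + 43*(-73) = 48 - 3139 = -3091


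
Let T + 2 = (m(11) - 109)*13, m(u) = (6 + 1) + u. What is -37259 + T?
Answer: -38444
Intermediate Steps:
m(u) = 7 + u
T = -1185 (T = -2 + ((7 + 11) - 109)*13 = -2 + (18 - 109)*13 = -2 - 91*13 = -2 - 1183 = -1185)
-37259 + T = -37259 - 1185 = -38444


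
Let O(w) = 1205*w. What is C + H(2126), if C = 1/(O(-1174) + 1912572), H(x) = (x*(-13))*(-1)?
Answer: 13761015477/497902 ≈ 27638.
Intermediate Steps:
H(x) = 13*x (H(x) = -13*x*(-1) = 13*x)
C = 1/497902 (C = 1/(1205*(-1174) + 1912572) = 1/(-1414670 + 1912572) = 1/497902 ≈ 2.0084e-6)
C + H(2126) = 1/497902 + 13*2126 = 1/497902 + 27638 = 13761015477/497902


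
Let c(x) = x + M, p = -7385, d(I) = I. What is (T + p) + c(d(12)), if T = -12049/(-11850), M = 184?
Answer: -85177601/11850 ≈ -7188.0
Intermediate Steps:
T = 12049/11850 (T = -12049*(-1/11850) = 12049/11850 ≈ 1.0168)
c(x) = 184 + x (c(x) = x + 184 = 184 + x)
(T + p) + c(d(12)) = (12049/11850 - 7385) + (184 + 12) = -87500201/11850 + 196 = -85177601/11850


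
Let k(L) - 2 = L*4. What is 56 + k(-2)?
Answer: 50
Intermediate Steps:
k(L) = 2 + 4*L (k(L) = 2 + L*4 = 2 + 4*L)
56 + k(-2) = 56 + (2 + 4*(-2)) = 56 + (2 - 8) = 56 - 6 = 50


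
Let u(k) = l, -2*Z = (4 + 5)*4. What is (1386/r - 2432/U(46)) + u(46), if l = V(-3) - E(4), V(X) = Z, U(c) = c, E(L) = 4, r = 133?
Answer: -28164/437 ≈ -64.448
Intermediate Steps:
Z = -18 (Z = -(4 + 5)*4/2 = -9*4/2 = -½*36 = -18)
V(X) = -18
l = -22 (l = -18 - 1*4 = -18 - 4 = -22)
u(k) = -22
(1386/r - 2432/U(46)) + u(46) = (1386/133 - 2432/46) - 22 = (1386*(1/133) - 2432*1/46) - 22 = (198/19 - 1216/23) - 22 = -18550/437 - 22 = -28164/437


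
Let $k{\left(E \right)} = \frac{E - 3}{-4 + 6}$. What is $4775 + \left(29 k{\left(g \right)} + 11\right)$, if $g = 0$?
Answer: $\frac{9485}{2} \approx 4742.5$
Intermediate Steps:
$k{\left(E \right)} = - \frac{3}{2} + \frac{E}{2}$ ($k{\left(E \right)} = \frac{-3 + E}{2} = \left(-3 + E\right) \frac{1}{2} = - \frac{3}{2} + \frac{E}{2}$)
$4775 + \left(29 k{\left(g \right)} + 11\right) = 4775 + \left(29 \left(- \frac{3}{2} + \frac{1}{2} \cdot 0\right) + 11\right) = 4775 + \left(29 \left(- \frac{3}{2} + 0\right) + 11\right) = 4775 + \left(29 \left(- \frac{3}{2}\right) + 11\right) = 4775 + \left(- \frac{87}{2} + 11\right) = 4775 - \frac{65}{2} = \frac{9485}{2}$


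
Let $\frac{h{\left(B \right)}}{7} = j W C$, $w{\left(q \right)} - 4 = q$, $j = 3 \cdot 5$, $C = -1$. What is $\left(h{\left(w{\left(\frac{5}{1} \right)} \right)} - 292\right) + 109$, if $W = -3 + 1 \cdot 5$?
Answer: $-393$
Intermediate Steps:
$W = 2$ ($W = -3 + 5 = 2$)
$j = 15$
$w{\left(q \right)} = 4 + q$
$h{\left(B \right)} = -210$ ($h{\left(B \right)} = 7 \cdot 15 \cdot 2 \left(-1\right) = 7 \cdot 30 \left(-1\right) = 7 \left(-30\right) = -210$)
$\left(h{\left(w{\left(\frac{5}{1} \right)} \right)} - 292\right) + 109 = \left(-210 - 292\right) + 109 = -502 + 109 = -393$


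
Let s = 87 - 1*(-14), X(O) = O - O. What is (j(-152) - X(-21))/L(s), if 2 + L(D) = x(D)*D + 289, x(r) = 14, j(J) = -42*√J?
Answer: -4*I*√38/81 ≈ -0.30442*I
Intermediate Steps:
X(O) = 0
s = 101 (s = 87 + 14 = 101)
L(D) = 287 + 14*D (L(D) = -2 + (14*D + 289) = -2 + (289 + 14*D) = 287 + 14*D)
(j(-152) - X(-21))/L(s) = (-84*I*√38 - 1*0)/(287 + 14*101) = (-84*I*√38 + 0)/(287 + 1414) = (-84*I*√38 + 0)/1701 = -84*I*√38*(1/1701) = -4*I*√38/81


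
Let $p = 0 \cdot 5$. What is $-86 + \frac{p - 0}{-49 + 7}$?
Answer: $-86$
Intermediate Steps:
$p = 0$
$-86 + \frac{p - 0}{-49 + 7} = -86 + \frac{0 - 0}{-49 + 7} = -86 + \frac{0 + 0}{-42} = -86 + 0 \left(- \frac{1}{42}\right) = -86 + 0 = -86$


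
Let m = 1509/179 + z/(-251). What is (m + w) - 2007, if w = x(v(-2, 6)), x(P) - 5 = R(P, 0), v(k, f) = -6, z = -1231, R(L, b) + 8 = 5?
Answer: -89483537/44929 ≈ -1991.7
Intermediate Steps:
R(L, b) = -3 (R(L, b) = -8 + 5 = -3)
x(P) = 2 (x(P) = 5 - 3 = 2)
w = 2
m = 599108/44929 (m = 1509/179 - 1231/(-251) = 1509*(1/179) - 1231*(-1/251) = 1509/179 + 1231/251 = 599108/44929 ≈ 13.335)
(m + w) - 2007 = (599108/44929 + 2) - 2007 = 688966/44929 - 2007 = -89483537/44929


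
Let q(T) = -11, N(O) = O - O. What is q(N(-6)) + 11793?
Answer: 11782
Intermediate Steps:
N(O) = 0
q(N(-6)) + 11793 = -11 + 11793 = 11782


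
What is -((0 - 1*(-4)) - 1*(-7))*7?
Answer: -77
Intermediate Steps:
-((0 - 1*(-4)) - 1*(-7))*7 = -((0 + 4) + 7)*7 = -(4 + 7)*7 = -1*11*7 = -11*7 = -77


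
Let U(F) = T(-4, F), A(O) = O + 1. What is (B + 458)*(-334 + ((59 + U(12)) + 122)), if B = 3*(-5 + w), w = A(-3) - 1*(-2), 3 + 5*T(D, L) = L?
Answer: -334908/5 ≈ -66982.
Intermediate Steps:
A(O) = 1 + O
T(D, L) = -⅗ + L/5
U(F) = -⅗ + F/5
w = 0 (w = (1 - 3) - 1*(-2) = -2 + 2 = 0)
B = -15 (B = 3*(-5 + 0) = 3*(-5) = -15)
(B + 458)*(-334 + ((59 + U(12)) + 122)) = (-15 + 458)*(-334 + ((59 + (-⅗ + (⅕)*12)) + 122)) = 443*(-334 + ((59 + (-⅗ + 12/5)) + 122)) = 443*(-334 + ((59 + 9/5) + 122)) = 443*(-334 + (304/5 + 122)) = 443*(-334 + 914/5) = 443*(-756/5) = -334908/5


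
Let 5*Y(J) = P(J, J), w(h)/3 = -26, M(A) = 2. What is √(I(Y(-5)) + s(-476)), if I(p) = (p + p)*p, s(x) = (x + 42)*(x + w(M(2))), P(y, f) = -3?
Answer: √6010918/5 ≈ 490.34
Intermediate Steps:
w(h) = -78 (w(h) = 3*(-26) = -78)
Y(J) = -⅗ (Y(J) = (⅕)*(-3) = -⅗)
s(x) = (-78 + x)*(42 + x) (s(x) = (x + 42)*(x - 78) = (42 + x)*(-78 + x) = (-78 + x)*(42 + x))
I(p) = 2*p² (I(p) = (2*p)*p = 2*p²)
√(I(Y(-5)) + s(-476)) = √(2*(-⅗)² + (-3276 + (-476)² - 36*(-476))) = √(2*(9/25) + (-3276 + 226576 + 17136)) = √(18/25 + 240436) = √(6010918/25) = √6010918/5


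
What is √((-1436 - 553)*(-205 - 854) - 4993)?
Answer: √2101358 ≈ 1449.6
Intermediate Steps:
√((-1436 - 553)*(-205 - 854) - 4993) = √(-1989*(-1059) - 4993) = √(2106351 - 4993) = √2101358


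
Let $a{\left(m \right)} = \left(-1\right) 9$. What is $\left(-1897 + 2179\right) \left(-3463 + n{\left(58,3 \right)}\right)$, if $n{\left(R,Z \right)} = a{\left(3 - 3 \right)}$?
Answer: $-979104$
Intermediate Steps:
$a{\left(m \right)} = -9$
$n{\left(R,Z \right)} = -9$
$\left(-1897 + 2179\right) \left(-3463 + n{\left(58,3 \right)}\right) = \left(-1897 + 2179\right) \left(-3463 - 9\right) = 282 \left(-3472\right) = -979104$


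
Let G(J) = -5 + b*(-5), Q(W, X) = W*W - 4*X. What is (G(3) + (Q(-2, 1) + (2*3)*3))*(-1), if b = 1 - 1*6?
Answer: -38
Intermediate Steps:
b = -5 (b = 1 - 6 = -5)
Q(W, X) = W² - 4*X
G(J) = 20 (G(J) = -5 - 5*(-5) = -5 + 25 = 20)
(G(3) + (Q(-2, 1) + (2*3)*3))*(-1) = (20 + (((-2)² - 4*1) + (2*3)*3))*(-1) = (20 + ((4 - 4) + 6*3))*(-1) = (20 + (0 + 18))*(-1) = (20 + 18)*(-1) = 38*(-1) = -38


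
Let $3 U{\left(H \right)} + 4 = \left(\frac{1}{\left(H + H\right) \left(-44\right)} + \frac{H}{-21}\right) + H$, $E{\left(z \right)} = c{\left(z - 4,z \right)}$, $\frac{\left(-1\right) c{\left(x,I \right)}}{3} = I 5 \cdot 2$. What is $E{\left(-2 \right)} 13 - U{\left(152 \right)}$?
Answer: $\frac{617757205}{842688} \approx 733.08$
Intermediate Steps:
$c{\left(x,I \right)} = - 30 I$ ($c{\left(x,I \right)} = - 3 I 5 \cdot 2 = - 3 \cdot 5 I 2 = - 3 \cdot 10 I = - 30 I$)
$E{\left(z \right)} = - 30 z$
$U{\left(H \right)} = - \frac{4}{3} - \frac{1}{264 H} + \frac{20 H}{63}$ ($U{\left(H \right)} = - \frac{4}{3} + \frac{\left(\frac{1}{\left(H + H\right) \left(-44\right)} + \frac{H}{-21}\right) + H}{3} = - \frac{4}{3} + \frac{\left(\frac{1}{2 H} \left(- \frac{1}{44}\right) + H \left(- \frac{1}{21}\right)\right) + H}{3} = - \frac{4}{3} + \frac{\left(\frac{1}{2 H} \left(- \frac{1}{44}\right) - \frac{H}{21}\right) + H}{3} = - \frac{4}{3} + \frac{\left(- \frac{1}{88 H} - \frac{H}{21}\right) + H}{3} = - \frac{4}{3} + \frac{\left(- \frac{H}{21} - \frac{1}{88 H}\right) + H}{3} = - \frac{4}{3} + \frac{- \frac{1}{88 H} + \frac{20 H}{21}}{3} = - \frac{4}{3} + \left(- \frac{1}{264 H} + \frac{20 H}{63}\right) = - \frac{4}{3} - \frac{1}{264 H} + \frac{20 H}{63}$)
$E{\left(-2 \right)} 13 - U{\left(152 \right)} = \left(-30\right) \left(-2\right) 13 - \frac{-21 + 352 \cdot 152 \left(-21 + 5 \cdot 152\right)}{5544 \cdot 152} = 60 \cdot 13 - \frac{1}{5544} \cdot \frac{1}{152} \left(-21 + 352 \cdot 152 \left(-21 + 760\right)\right) = 780 - \frac{1}{5544} \cdot \frac{1}{152} \left(-21 + 352 \cdot 152 \cdot 739\right) = 780 - \frac{1}{5544} \cdot \frac{1}{152} \left(-21 + 39539456\right) = 780 - \frac{1}{5544} \cdot \frac{1}{152} \cdot 39539435 = 780 - \frac{39539435}{842688} = \frac{617757205}{842688}$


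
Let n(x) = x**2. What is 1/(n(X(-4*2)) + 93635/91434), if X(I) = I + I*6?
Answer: 91434/286830659 ≈ 0.00031877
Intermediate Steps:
X(I) = 7*I (X(I) = I + 6*I = 7*I)
1/(n(X(-4*2)) + 93635/91434) = 1/((7*(-4*2))**2 + 93635/91434) = 1/((7*(-8))**2 + 93635*(1/91434)) = 1/((-56)**2 + 93635/91434) = 1/(3136 + 93635/91434) = 1/(286830659/91434) = 91434/286830659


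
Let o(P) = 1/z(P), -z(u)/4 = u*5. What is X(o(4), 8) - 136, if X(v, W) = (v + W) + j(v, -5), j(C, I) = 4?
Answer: -9921/80 ≈ -124.01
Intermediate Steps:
z(u) = -20*u (z(u) = -4*u*5 = -20*u)
o(P) = -1/(20*P) (o(P) = 1/(-20*P) = -1/(20*P))
X(v, W) = 4 + W + v (X(v, W) = (v + W) + 4 = (W + v) + 4 = 4 + W + v)
X(o(4), 8) - 136 = (4 + 8 - 1/20/4) - 136 = (4 + 8 - 1/20*¼) - 136 = (4 + 8 - 1/80) - 136 = 959/80 - 136 = -9921/80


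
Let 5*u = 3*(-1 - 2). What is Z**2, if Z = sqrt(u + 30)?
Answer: 141/5 ≈ 28.200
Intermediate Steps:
u = -9/5 (u = (3*(-1 - 2))/5 = (3*(-3))/5 = (1/5)*(-9) = -9/5 ≈ -1.8000)
Z = sqrt(705)/5 (Z = sqrt(-9/5 + 30) = sqrt(141/5) = sqrt(705)/5 ≈ 5.3104)
Z**2 = (sqrt(705)/5)**2 = 141/5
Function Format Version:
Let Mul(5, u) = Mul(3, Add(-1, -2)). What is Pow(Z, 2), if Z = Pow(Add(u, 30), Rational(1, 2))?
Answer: Rational(141, 5) ≈ 28.200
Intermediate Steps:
u = Rational(-9, 5) (u = Mul(Rational(1, 5), Mul(3, Add(-1, -2))) = Mul(Rational(1, 5), Mul(3, -3)) = Mul(Rational(1, 5), -9) = Rational(-9, 5) ≈ -1.8000)
Z = Mul(Rational(1, 5), Pow(705, Rational(1, 2))) (Z = Pow(Add(Rational(-9, 5), 30), Rational(1, 2)) = Pow(Rational(141, 5), Rational(1, 2)) = Mul(Rational(1, 5), Pow(705, Rational(1, 2))) ≈ 5.3104)
Pow(Z, 2) = Pow(Mul(Rational(1, 5), Pow(705, Rational(1, 2))), 2) = Rational(141, 5)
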